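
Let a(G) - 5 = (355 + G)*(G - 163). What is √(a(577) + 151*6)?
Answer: √386759 ≈ 621.90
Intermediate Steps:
a(G) = 5 + (-163 + G)*(355 + G) (a(G) = 5 + (355 + G)*(G - 163) = 5 + (355 + G)*(-163 + G) = 5 + (-163 + G)*(355 + G))
√(a(577) + 151*6) = √((-57860 + 577² + 192*577) + 151*6) = √((-57860 + 332929 + 110784) + 906) = √(385853 + 906) = √386759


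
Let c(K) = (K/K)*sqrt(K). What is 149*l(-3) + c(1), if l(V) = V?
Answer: -446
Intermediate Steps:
c(K) = sqrt(K) (c(K) = 1*sqrt(K) = sqrt(K))
149*l(-3) + c(1) = 149*(-3) + sqrt(1) = -447 + 1 = -446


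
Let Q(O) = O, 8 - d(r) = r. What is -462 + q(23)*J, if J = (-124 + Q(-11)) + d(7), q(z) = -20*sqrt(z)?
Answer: -462 + 2680*sqrt(23) ≈ 12391.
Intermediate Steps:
d(r) = 8 - r
J = -134 (J = (-124 - 11) + (8 - 1*7) = -135 + (8 - 7) = -135 + 1 = -134)
-462 + q(23)*J = -462 - 20*sqrt(23)*(-134) = -462 + 2680*sqrt(23)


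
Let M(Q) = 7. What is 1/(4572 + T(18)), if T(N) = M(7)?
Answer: 1/4579 ≈ 0.00021839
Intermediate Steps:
T(N) = 7
1/(4572 + T(18)) = 1/(4572 + 7) = 1/4579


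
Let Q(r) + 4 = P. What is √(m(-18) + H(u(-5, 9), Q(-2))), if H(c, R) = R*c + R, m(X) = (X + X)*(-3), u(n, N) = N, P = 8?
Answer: 2*√37 ≈ 12.166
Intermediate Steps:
Q(r) = 4 (Q(r) = -4 + 8 = 4)
m(X) = -6*X (m(X) = (2*X)*(-3) = -6*X)
H(c, R) = R + R*c
√(m(-18) + H(u(-5, 9), Q(-2))) = √(-6*(-18) + 4*(1 + 9)) = √(108 + 4*10) = √(108 + 40) = √148 = 2*√37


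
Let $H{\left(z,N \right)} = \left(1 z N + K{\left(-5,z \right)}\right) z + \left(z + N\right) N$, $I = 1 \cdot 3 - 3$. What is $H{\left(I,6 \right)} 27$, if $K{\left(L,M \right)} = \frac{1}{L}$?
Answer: $972$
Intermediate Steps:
$I = 0$ ($I = 3 - 3 = 0$)
$H{\left(z,N \right)} = N \left(N + z\right) + z \left(- \frac{1}{5} + N z\right)$ ($H{\left(z,N \right)} = \left(1 z N + \frac{1}{-5}\right) z + \left(z + N\right) N = \left(z N - \frac{1}{5}\right) z + \left(N + z\right) N = \left(N z - \frac{1}{5}\right) z + N \left(N + z\right) = \left(- \frac{1}{5} + N z\right) z + N \left(N + z\right) = z \left(- \frac{1}{5} + N z\right) + N \left(N + z\right) = N \left(N + z\right) + z \left(- \frac{1}{5} + N z\right)$)
$H{\left(I,6 \right)} 27 = \left(6^{2} - 0 + 6 \cdot 0 + 6 \cdot 0^{2}\right) 27 = \left(36 + 0 + 0 + 6 \cdot 0\right) 27 = \left(36 + 0 + 0 + 0\right) 27 = 36 \cdot 27 = 972$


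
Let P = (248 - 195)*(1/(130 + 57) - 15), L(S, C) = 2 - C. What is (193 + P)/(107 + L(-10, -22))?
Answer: -112521/24497 ≈ -4.5933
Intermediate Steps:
P = -148612/187 (P = 53*(1/187 - 15) = 53*(-2804/187) = -148612/187 ≈ -794.72)
(193 + P)/(107 + L(-10, -22)) = (193 - 148612/187)/(107 + (2 - 1*(-22))) = -112521/(187*(107 + (2 + 22))) = -112521/(187*(107 + 24)) = -112521/187/131 = -112521/187*1/131 = -112521/24497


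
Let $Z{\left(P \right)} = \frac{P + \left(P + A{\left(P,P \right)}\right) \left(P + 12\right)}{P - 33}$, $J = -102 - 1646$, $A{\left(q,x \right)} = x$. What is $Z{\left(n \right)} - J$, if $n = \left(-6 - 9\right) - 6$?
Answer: $\frac{31345}{18} \approx 1741.4$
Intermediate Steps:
$J = -1748$
$n = -21$ ($n = -15 - 6 = -21$)
$Z{\left(P \right)} = \frac{P + 2 P \left(12 + P\right)}{-33 + P}$ ($Z{\left(P \right)} = \frac{P + \left(P + P\right) \left(P + 12\right)}{P - 33} = \frac{P + 2 P \left(12 + P\right)}{-33 + P}$)
$Z{\left(n \right)} - J = - \frac{21 \left(25 + 2 \left(-21\right)\right)}{-33 - 21} - -1748 = - \frac{21 \left(25 - 42\right)}{-54} + 1748 = \left(-21\right) \left(- \frac{1}{54}\right) \left(-17\right) + 1748 = - \frac{119}{18} + 1748 = \frac{31345}{18}$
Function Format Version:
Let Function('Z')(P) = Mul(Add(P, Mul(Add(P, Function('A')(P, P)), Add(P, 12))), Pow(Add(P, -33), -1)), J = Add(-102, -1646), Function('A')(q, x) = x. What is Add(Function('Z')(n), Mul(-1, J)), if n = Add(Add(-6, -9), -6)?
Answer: Rational(31345, 18) ≈ 1741.4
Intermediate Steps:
J = -1748
n = -21 (n = Add(-15, -6) = -21)
Function('Z')(P) = Mul(Pow(Add(-33, P), -1), Add(P, Mul(2, P, Add(12, P)))) (Function('Z')(P) = Mul(Add(P, Mul(Add(P, P), Add(P, 12))), Pow(Add(P, -33), -1)) = Mul(Add(P, Mul(Mul(2, P), Add(12, P))), Pow(Add(-33, P), -1)) = Mul(Add(P, Mul(2, P, Add(12, P))), Pow(Add(-33, P), -1)) = Mul(Pow(Add(-33, P), -1), Add(P, Mul(2, P, Add(12, P)))))
Add(Function('Z')(n), Mul(-1, J)) = Add(Mul(-21, Pow(Add(-33, -21), -1), Add(25, Mul(2, -21))), Mul(-1, -1748)) = Add(Mul(-21, Pow(-54, -1), Add(25, -42)), 1748) = Add(Mul(-21, Rational(-1, 54), -17), 1748) = Add(Rational(-119, 18), 1748) = Rational(31345, 18)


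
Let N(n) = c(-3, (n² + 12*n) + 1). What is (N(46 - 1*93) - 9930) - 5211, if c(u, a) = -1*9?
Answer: -15150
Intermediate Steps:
c(u, a) = -9
N(n) = -9
(N(46 - 1*93) - 9930) - 5211 = (-9 - 9930) - 5211 = -9939 - 5211 = -15150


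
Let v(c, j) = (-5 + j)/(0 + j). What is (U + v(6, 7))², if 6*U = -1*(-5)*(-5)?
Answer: 26569/1764 ≈ 15.062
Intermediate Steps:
v(c, j) = (-5 + j)/j
U = -25/6 (U = (-1*(-5)*(-5))/6 = (5*(-5))/6 = (⅙)*(-25) = -25/6 ≈ -4.1667)
(U + v(6, 7))² = (-25/6 + (-5 + 7)/7)² = (-25/6 + (⅐)*2)² = (-25/6 + 2/7)² = (-163/42)² = 26569/1764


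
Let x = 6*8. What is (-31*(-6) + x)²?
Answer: 54756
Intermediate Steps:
x = 48
(-31*(-6) + x)² = (-31*(-6) + 48)² = (186 + 48)² = 234² = 54756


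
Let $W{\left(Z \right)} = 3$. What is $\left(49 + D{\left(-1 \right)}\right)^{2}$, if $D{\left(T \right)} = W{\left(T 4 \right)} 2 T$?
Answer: $1849$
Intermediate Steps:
$D{\left(T \right)} = 6 T$ ($D{\left(T \right)} = 3 \cdot 2 T = 6 T$)
$\left(49 + D{\left(-1 \right)}\right)^{2} = \left(49 + 6 \left(-1\right)\right)^{2} = \left(49 - 6\right)^{2} = 43^{2} = 1849$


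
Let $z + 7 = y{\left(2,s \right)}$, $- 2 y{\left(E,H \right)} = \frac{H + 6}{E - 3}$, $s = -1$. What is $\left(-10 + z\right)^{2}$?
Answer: $\frac{841}{4} \approx 210.25$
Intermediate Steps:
$y{\left(E,H \right)} = - \frac{6 + H}{2 \left(-3 + E\right)}$ ($y{\left(E,H \right)} = - \frac{\left(H + 6\right) \frac{1}{E - 3}}{2} = - \frac{\left(6 + H\right) \frac{1}{-3 + E}}{2} = - \frac{\frac{1}{-3 + E} \left(6 + H\right)}{2} = - \frac{6 + H}{2 \left(-3 + E\right)}$)
$z = - \frac{9}{2}$ ($z = -7 + \frac{-6 - -1}{2 \left(-3 + 2\right)} = -7 + \frac{-6 + 1}{2 \left(-1\right)} = -7 + \frac{1}{2} \left(-1\right) \left(-5\right) = -7 + \frac{5}{2} = - \frac{9}{2} \approx -4.5$)
$\left(-10 + z\right)^{2} = \left(-10 - \frac{9}{2}\right)^{2} = \left(- \frac{29}{2}\right)^{2} = \frac{841}{4}$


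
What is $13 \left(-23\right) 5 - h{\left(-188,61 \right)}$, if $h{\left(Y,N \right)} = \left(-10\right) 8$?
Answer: $-1415$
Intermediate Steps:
$h{\left(Y,N \right)} = -80$
$13 \left(-23\right) 5 - h{\left(-188,61 \right)} = 13 \left(-23\right) 5 - -80 = \left(-299\right) 5 + 80 = -1495 + 80 = -1415$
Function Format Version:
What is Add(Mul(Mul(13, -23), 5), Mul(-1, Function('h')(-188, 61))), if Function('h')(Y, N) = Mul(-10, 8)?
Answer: -1415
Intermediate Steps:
Function('h')(Y, N) = -80
Add(Mul(Mul(13, -23), 5), Mul(-1, Function('h')(-188, 61))) = Add(Mul(Mul(13, -23), 5), Mul(-1, -80)) = Add(Mul(-299, 5), 80) = Add(-1495, 80) = -1415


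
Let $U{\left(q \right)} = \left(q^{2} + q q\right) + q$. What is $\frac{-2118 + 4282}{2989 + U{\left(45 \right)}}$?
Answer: $\frac{541}{1771} \approx 0.30548$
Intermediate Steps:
$U{\left(q \right)} = q + 2 q^{2}$ ($U{\left(q \right)} = \left(q^{2} + q^{2}\right) + q = 2 q^{2} + q = q + 2 q^{2}$)
$\frac{-2118 + 4282}{2989 + U{\left(45 \right)}} = \frac{-2118 + 4282}{2989 + 45 \left(1 + 2 \cdot 45\right)} = \frac{2164}{2989 + 45 \left(1 + 90\right)} = \frac{2164}{2989 + 45 \cdot 91} = \frac{2164}{2989 + 4095} = \frac{2164}{7084} = 2164 \cdot \frac{1}{7084} = \frac{541}{1771}$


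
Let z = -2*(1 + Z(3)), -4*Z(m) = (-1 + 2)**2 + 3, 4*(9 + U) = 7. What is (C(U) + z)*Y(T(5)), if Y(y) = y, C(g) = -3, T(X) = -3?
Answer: 9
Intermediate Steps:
U = -29/4 (U = -9 + (1/4)*7 = -9 + 7/4 = -29/4 ≈ -7.2500)
Z(m) = -1 (Z(m) = -((-1 + 2)**2 + 3)/4 = -(1**2 + 3)/4 = -(1 + 3)/4 = -1/4*4 = -1)
z = 0 (z = -2*(1 - 1) = -2*0 = 0)
(C(U) + z)*Y(T(5)) = (-3 + 0)*(-3) = -3*(-3) = 9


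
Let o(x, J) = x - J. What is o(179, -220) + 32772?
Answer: 33171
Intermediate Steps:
o(179, -220) + 32772 = (179 - 1*(-220)) + 32772 = (179 + 220) + 32772 = 399 + 32772 = 33171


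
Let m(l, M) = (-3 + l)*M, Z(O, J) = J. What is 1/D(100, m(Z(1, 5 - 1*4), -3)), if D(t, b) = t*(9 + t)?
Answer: 1/10900 ≈ 9.1743e-5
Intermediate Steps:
m(l, M) = M*(-3 + l)
1/D(100, m(Z(1, 5 - 1*4), -3)) = 1/(100*(9 + 100)) = 1/(100*109) = 1/10900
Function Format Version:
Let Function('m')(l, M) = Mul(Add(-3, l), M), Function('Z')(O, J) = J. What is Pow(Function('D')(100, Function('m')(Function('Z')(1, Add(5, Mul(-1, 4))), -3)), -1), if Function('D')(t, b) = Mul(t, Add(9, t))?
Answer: Rational(1, 10900) ≈ 9.1743e-5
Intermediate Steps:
Function('m')(l, M) = Mul(M, Add(-3, l))
Pow(Function('D')(100, Function('m')(Function('Z')(1, Add(5, Mul(-1, 4))), -3)), -1) = Pow(Mul(100, Add(9, 100)), -1) = Pow(Mul(100, 109), -1) = Pow(10900, -1) = Rational(1, 10900)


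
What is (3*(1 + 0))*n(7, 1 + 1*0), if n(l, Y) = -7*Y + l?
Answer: 0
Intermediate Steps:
n(l, Y) = l - 7*Y
(3*(1 + 0))*n(7, 1 + 1*0) = (3*(1 + 0))*(7 - 7*(1 + 1*0)) = (3*1)*(7 - 7*(1 + 0)) = 3*(7 - 7*1) = 3*(7 - 7) = 3*0 = 0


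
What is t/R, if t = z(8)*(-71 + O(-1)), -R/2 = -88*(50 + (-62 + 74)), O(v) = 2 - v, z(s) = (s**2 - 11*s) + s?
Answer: 34/341 ≈ 0.099707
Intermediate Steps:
z(s) = s**2 - 10*s
R = 10912 (R = -(-176)*(50 + (-62 + 74)) = -(-176)*(50 + 12) = -(-176)*62 = -2*(-5456) = 10912)
t = 1088 (t = (8*(-10 + 8))*(-71 + (2 - 1*(-1))) = (8*(-2))*(-71 + (2 + 1)) = -16*(-71 + 3) = -16*(-68) = 1088)
t/R = 1088/10912 = 1088*(1/10912) = 34/341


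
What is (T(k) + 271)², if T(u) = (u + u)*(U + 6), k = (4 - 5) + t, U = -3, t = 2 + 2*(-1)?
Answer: 70225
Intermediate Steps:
t = 0 (t = 2 - 2 = 0)
k = -1 (k = (4 - 5) + 0 = -1 + 0 = -1)
T(u) = 6*u (T(u) = (u + u)*(-3 + 6) = (2*u)*3 = 6*u)
(T(k) + 271)² = (6*(-1) + 271)² = (-6 + 271)² = 265² = 70225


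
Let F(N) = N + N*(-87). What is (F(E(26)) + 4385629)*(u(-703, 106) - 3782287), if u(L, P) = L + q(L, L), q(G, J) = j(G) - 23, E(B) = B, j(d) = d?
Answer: -16585514228388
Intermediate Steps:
q(G, J) = -23 + G (q(G, J) = G - 23 = -23 + G)
F(N) = -86*N (F(N) = N - 87*N = -86*N)
u(L, P) = -23 + 2*L (u(L, P) = L + (-23 + L) = -23 + 2*L)
(F(E(26)) + 4385629)*(u(-703, 106) - 3782287) = (-86*26 + 4385629)*((-23 + 2*(-703)) - 3782287) = (-2236 + 4385629)*((-23 - 1406) - 3782287) = 4383393*(-1429 - 3782287) = 4383393*(-3783716) = -16585514228388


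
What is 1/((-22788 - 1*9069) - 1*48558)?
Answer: -1/80415 ≈ -1.2435e-5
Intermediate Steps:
1/((-22788 - 1*9069) - 1*48558) = 1/((-22788 - 9069) - 48558) = 1/(-31857 - 48558) = 1/(-80415) = -1/80415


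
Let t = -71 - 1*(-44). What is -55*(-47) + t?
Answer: 2558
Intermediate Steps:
t = -27 (t = -71 + 44 = -27)
-55*(-47) + t = -55*(-47) - 27 = 2585 - 27 = 2558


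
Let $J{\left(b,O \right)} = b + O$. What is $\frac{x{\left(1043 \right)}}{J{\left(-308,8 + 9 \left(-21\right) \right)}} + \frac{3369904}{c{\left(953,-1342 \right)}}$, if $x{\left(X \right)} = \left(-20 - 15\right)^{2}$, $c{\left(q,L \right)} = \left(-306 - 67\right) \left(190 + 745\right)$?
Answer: $- \frac{2075107931}{170541195} \approx -12.168$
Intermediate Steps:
$c{\left(q,L \right)} = -348755$ ($c{\left(q,L \right)} = \left(-373\right) 935 = -348755$)
$J{\left(b,O \right)} = O + b$
$x{\left(X \right)} = 1225$ ($x{\left(X \right)} = \left(-35\right)^{2} = 1225$)
$\frac{x{\left(1043 \right)}}{J{\left(-308,8 + 9 \left(-21\right) \right)}} + \frac{3369904}{c{\left(953,-1342 \right)}} = \frac{1225}{\left(8 + 9 \left(-21\right)\right) - 308} + \frac{3369904}{-348755} = \frac{1225}{\left(8 - 189\right) - 308} + 3369904 \left(- \frac{1}{348755}\right) = \frac{1225}{-181 - 308} - \frac{3369904}{348755} = \frac{1225}{-489} - \frac{3369904}{348755} = 1225 \left(- \frac{1}{489}\right) - \frac{3369904}{348755} = - \frac{1225}{489} - \frac{3369904}{348755} = - \frac{2075107931}{170541195}$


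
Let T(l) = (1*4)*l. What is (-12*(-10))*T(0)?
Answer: 0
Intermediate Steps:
T(l) = 4*l
(-12*(-10))*T(0) = (-12*(-10))*(4*0) = 120*0 = 0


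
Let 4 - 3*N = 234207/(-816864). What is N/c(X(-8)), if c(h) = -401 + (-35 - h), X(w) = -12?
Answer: -1167221/346350336 ≈ -0.0033701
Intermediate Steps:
c(h) = -436 - h
N = 1167221/816864 (N = 4/3 - 78069/(-816864) = 4/3 - 78069*(-1)/816864 = 4/3 - 1/3*(-78069/272288) = 4/3 + 26023/272288 = 1167221/816864 ≈ 1.4289)
N/c(X(-8)) = 1167221/(816864*(-436 - 1*(-12))) = 1167221/(816864*(-436 + 12)) = (1167221/816864)/(-424) = (1167221/816864)*(-1/424) = -1167221/346350336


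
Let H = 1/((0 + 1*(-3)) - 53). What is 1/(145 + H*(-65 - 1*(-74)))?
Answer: 56/8111 ≈ 0.0069042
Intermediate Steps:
H = -1/56 (H = 1/((0 - 3) - 53) = 1/(-3 - 53) = 1/(-56) = -1/56 ≈ -0.017857)
1/(145 + H*(-65 - 1*(-74))) = 1/(145 - (-65 - 1*(-74))/56) = 1/(145 - (-65 + 74)/56) = 1/(145 - 1/56*9) = 1/(145 - 9/56) = 1/(8111/56) = 56/8111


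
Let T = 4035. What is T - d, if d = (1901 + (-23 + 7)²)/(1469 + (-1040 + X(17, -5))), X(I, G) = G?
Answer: 1708683/424 ≈ 4029.9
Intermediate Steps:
d = 2157/424 (d = (1901 + (-23 + 7)²)/(1469 + (-1040 - 5)) = (1901 + (-16)²)/(1469 - 1045) = (1901 + 256)/424 = 2157*(1/424) = 2157/424 ≈ 5.0873)
T - d = 4035 - 1*2157/424 = 4035 - 2157/424 = 1708683/424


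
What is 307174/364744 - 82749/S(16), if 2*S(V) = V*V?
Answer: -3767860373/5835904 ≈ -645.63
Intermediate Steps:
S(V) = V²/2 (S(V) = (V*V)/2 = V²/2)
307174/364744 - 82749/S(16) = 307174/364744 - 82749/((½)*16²) = 307174*(1/364744) - 82749/((½)*256) = 153587/182372 - 82749/128 = -3767860373/5835904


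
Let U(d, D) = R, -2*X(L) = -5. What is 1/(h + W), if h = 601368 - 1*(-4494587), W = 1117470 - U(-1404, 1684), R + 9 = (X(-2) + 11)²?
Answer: 4/24853007 ≈ 1.6095e-7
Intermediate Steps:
X(L) = 5/2 (X(L) = -½*(-5) = 5/2)
R = 693/4 (R = -9 + (5/2 + 11)² = -9 + (27/2)² = -9 + 729/4 = 693/4 ≈ 173.25)
U(d, D) = 693/4
W = 4469187/4 (W = 1117470 - 1*693/4 = 1117470 - 693/4 = 4469187/4 ≈ 1.1173e+6)
h = 5095955 (h = 601368 + 4494587 = 5095955)
1/(h + W) = 1/(5095955 + 4469187/4) = 1/(24853007/4) = 4/24853007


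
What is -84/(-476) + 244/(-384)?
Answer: -749/1632 ≈ -0.45895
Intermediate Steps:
-84/(-476) + 244/(-384) = -84*(-1/476) + 244*(-1/384) = 3/17 - 61/96 = -749/1632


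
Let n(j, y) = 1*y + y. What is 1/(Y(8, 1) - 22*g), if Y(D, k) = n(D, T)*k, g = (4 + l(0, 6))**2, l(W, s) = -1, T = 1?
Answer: -1/196 ≈ -0.0051020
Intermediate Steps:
n(j, y) = 2*y (n(j, y) = y + y = 2*y)
g = 9 (g = (4 - 1)**2 = 3**2 = 9)
Y(D, k) = 2*k (Y(D, k) = (2*1)*k = 2*k)
1/(Y(8, 1) - 22*g) = 1/(2*1 - 22*9) = 1/(2 - 198) = 1/(-196) = -1/196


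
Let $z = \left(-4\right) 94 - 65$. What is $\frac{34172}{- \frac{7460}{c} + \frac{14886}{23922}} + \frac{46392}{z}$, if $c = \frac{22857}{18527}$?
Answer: $- \frac{997591103043092}{8999539647609} \approx -110.85$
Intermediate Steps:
$c = \frac{22857}{18527}$ ($c = 22857 \cdot \frac{1}{18527} = \frac{22857}{18527} \approx 1.2337$)
$z = -441$ ($z = -376 - 65 = -441$)
$\frac{34172}{- \frac{7460}{c} + \frac{14886}{23922}} + \frac{46392}{z} = \frac{34172}{- \frac{7460}{\frac{22857}{18527}} + \frac{14886}{23922}} + \frac{46392}{-441} = \frac{34172}{\left(-7460\right) \frac{18527}{22857} + 14886 \cdot \frac{1}{23922}} + 46392 \left(- \frac{1}{441}\right) = \frac{34172}{- \frac{138211420}{22857} + \frac{827}{1329}} - \frac{15464}{147} = \frac{34172}{- \frac{61221358147}{10125651}} - \frac{15464}{147} = 34172 \left(- \frac{10125651}{61221358147}\right) - \frac{15464}{147} = - \frac{346013745972}{61221358147} - \frac{15464}{147} = - \frac{997591103043092}{8999539647609}$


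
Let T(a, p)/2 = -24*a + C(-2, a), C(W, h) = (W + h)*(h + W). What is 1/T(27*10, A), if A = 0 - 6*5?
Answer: 1/130688 ≈ 7.6518e-6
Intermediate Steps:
C(W, h) = (W + h)² (C(W, h) = (W + h)*(W + h) = (W + h)²)
A = -30 (A = 0 - 30 = -30)
T(a, p) = -48*a + 2*(-2 + a)² (T(a, p) = 2*(-24*a + (-2 + a)²) = 2*((-2 + a)² - 24*a) = -48*a + 2*(-2 + a)²)
1/T(27*10, A) = 1/(-1296*10 + 2*(-2 + 27*10)²) = 1/(-48*270 + 2*(-2 + 270)²) = 1/(-12960 + 2*268²) = 1/(-12960 + 2*71824) = 1/(-12960 + 143648) = 1/130688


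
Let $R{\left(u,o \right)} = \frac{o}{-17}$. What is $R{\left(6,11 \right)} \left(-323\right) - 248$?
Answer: $-39$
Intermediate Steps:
$R{\left(u,o \right)} = - \frac{o}{17}$ ($R{\left(u,o \right)} = o \left(- \frac{1}{17}\right) = - \frac{o}{17}$)
$R{\left(6,11 \right)} \left(-323\right) - 248 = \left(- \frac{1}{17}\right) 11 \left(-323\right) - 248 = \left(- \frac{11}{17}\right) \left(-323\right) - 248 = 209 - 248 = -39$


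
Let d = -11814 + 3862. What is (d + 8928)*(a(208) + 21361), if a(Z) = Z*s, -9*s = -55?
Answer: 198800464/9 ≈ 2.2089e+7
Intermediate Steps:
s = 55/9 (s = -⅑*(-55) = 55/9 ≈ 6.1111)
d = -7952
a(Z) = 55*Z/9 (a(Z) = Z*(55/9) = 55*Z/9)
(d + 8928)*(a(208) + 21361) = (-7952 + 8928)*((55/9)*208 + 21361) = 976*(11440/9 + 21361) = 976*(203689/9) = 198800464/9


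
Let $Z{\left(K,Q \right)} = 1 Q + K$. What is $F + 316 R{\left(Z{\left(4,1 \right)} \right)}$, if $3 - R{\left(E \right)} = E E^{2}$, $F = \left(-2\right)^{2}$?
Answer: $-38548$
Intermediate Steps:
$Z{\left(K,Q \right)} = K + Q$ ($Z{\left(K,Q \right)} = Q + K = K + Q$)
$F = 4$
$R{\left(E \right)} = 3 - E^{3}$ ($R{\left(E \right)} = 3 - E E^{2} = 3 - E^{3}$)
$F + 316 R{\left(Z{\left(4,1 \right)} \right)} = 4 + 316 \left(3 - \left(4 + 1\right)^{3}\right) = 4 + 316 \left(3 - 5^{3}\right) = 4 + 316 \left(3 - 125\right) = 4 + 316 \left(-122\right) = 4 - 38552 = -38548$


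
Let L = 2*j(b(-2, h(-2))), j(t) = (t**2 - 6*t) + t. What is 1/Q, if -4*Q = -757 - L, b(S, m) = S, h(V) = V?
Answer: 4/785 ≈ 0.0050955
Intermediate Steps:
j(t) = t**2 - 5*t
L = 28 (L = 2*(-2*(-5 - 2)) = 2*(-2*(-7)) = 2*14 = 28)
Q = 785/4 (Q = -(-757 - 1*28)/4 = -(-757 - 28)/4 = -1/4*(-785) = 785/4 ≈ 196.25)
1/Q = 1/(785/4) = 4/785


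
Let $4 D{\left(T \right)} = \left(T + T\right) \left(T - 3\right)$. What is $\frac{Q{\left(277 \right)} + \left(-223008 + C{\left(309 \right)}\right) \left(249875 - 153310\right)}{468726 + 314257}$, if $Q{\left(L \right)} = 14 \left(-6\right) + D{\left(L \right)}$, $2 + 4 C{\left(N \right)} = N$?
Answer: $- \frac{86109273165}{3131932} \approx -27494.0$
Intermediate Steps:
$C{\left(N \right)} = - \frac{1}{2} + \frac{N}{4}$
$D{\left(T \right)} = \frac{T \left(-3 + T\right)}{2}$ ($D{\left(T \right)} = \frac{\left(T + T\right) \left(T - 3\right)}{4} = \frac{2 T \left(-3 + T\right)}{4} = \frac{T \left(-3 + T\right)}{2}$)
$Q{\left(L \right)} = -84 + \frac{L \left(-3 + L\right)}{2}$ ($Q{\left(L \right)} = 14 \left(-6\right) + \frac{L \left(-3 + L\right)}{2} = -84 + \frac{L \left(-3 + L\right)}{2}$)
$\frac{Q{\left(277 \right)} + \left(-223008 + C{\left(309 \right)}\right) \left(249875 - 153310\right)}{468726 + 314257} = \frac{\left(-84 + \frac{1}{2} \cdot 277 \left(-3 + 277\right)\right) + \left(-223008 + \left(- \frac{1}{2} + \frac{1}{4} \cdot 309\right)\right) \left(249875 - 153310\right)}{468726 + 314257} = \frac{\left(-84 + \frac{1}{2} \cdot 277 \cdot 274\right) + \left(-223008 + \left(- \frac{1}{2} + \frac{309}{4}\right)\right) 96565}{782983} = \left(\left(-84 + 37949\right) + \left(-223008 + \frac{307}{4}\right) 96565\right) \frac{1}{782983} = \left(37865 - \frac{86109424625}{4}\right) \frac{1}{782983} = \left(- \frac{86109273165}{4}\right) \frac{1}{782983} = - \frac{86109273165}{3131932}$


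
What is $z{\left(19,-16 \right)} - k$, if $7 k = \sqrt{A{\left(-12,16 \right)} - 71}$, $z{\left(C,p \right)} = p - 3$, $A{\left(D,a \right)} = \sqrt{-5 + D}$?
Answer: $-19 - \frac{\sqrt{-71 + i \sqrt{17}}}{7} \approx -19.035 - 1.2042 i$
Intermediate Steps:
$z{\left(C,p \right)} = -3 + p$ ($z{\left(C,p \right)} = p - 3 = -3 + p$)
$k = \frac{\sqrt{-71 + i \sqrt{17}}}{7}$ ($k = \frac{\sqrt{\sqrt{-5 - 12} - 71}}{7} = \frac{\sqrt{\sqrt{-17} - 71}}{7} = \frac{\sqrt{i \sqrt{17} - 71}}{7} = \frac{\sqrt{-71 + i \sqrt{17}}}{7} \approx 0.034937 + 1.2042 i$)
$z{\left(19,-16 \right)} - k = \left(-3 - 16\right) - \frac{\sqrt{-71 + i \sqrt{17}}}{7} = -19 - \frac{\sqrt{-71 + i \sqrt{17}}}{7}$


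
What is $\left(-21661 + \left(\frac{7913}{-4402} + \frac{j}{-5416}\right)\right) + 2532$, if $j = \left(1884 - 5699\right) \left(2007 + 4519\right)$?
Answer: $- \frac{86626638589}{5960308} \approx -14534.0$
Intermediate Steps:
$j = -24896690$ ($j = \left(-3815\right) 6526 = -24896690$)
$\left(-21661 + \left(\frac{7913}{-4402} + \frac{j}{-5416}\right)\right) + 2532 = \left(-21661 + \left(\frac{7913}{-4402} - \frac{24896690}{-5416}\right)\right) + 2532 = \left(-21661 + \left(7913 \left(- \frac{1}{4402}\right) - - \frac{12448345}{2708}\right)\right) + 2532 = \left(-21661 + \left(- \frac{7913}{4402} + \frac{12448345}{2708}\right)\right) + 2532 = \left(-21661 + \frac{27388093143}{5960308}\right) + 2532 = - \frac{101718138445}{5960308} + 2532 = - \frac{86626638589}{5960308}$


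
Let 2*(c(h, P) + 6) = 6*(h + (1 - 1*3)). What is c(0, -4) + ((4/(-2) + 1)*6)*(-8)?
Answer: 36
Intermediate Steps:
c(h, P) = -12 + 3*h (c(h, P) = -6 + (6*(h + (1 - 1*3)))/2 = -6 + (6*(h + (1 - 3)))/2 = -6 + (6*(h - 2))/2 = -6 + (6*(-2 + h))/2 = -6 + (-12 + 6*h)/2 = -6 + (-6 + 3*h) = -12 + 3*h)
c(0, -4) + ((4/(-2) + 1)*6)*(-8) = (-12 + 3*0) + ((4/(-2) + 1)*6)*(-8) = (-12 + 0) + ((4*(-½) + 1)*6)*(-8) = -12 + ((-2 + 1)*6)*(-8) = -12 - 1*6*(-8) = -12 - 6*(-8) = -12 + 48 = 36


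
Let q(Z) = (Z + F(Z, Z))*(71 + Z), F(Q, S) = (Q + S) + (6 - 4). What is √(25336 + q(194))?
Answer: 8*√2814 ≈ 424.38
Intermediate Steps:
F(Q, S) = 2 + Q + S (F(Q, S) = (Q + S) + 2 = 2 + Q + S)
q(Z) = (2 + 3*Z)*(71 + Z) (q(Z) = (Z + (2 + Z + Z))*(71 + Z) = (Z + (2 + 2*Z))*(71 + Z) = (2 + 3*Z)*(71 + Z))
√(25336 + q(194)) = √(25336 + (142 + 3*194² + 215*194)) = √(25336 + (142 + 3*37636 + 41710)) = √(25336 + (142 + 112908 + 41710)) = √(25336 + 154760) = √180096 = 8*√2814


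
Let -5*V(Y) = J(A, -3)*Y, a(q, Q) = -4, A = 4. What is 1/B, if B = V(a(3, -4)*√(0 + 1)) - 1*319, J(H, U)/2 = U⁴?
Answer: -5/947 ≈ -0.0052798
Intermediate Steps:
J(H, U) = 2*U⁴
V(Y) = -162*Y/5 (V(Y) = -2*(-3)⁴*Y/5 = -2*81*Y/5 = -162*Y/5)
B = -947/5 (B = -(-648)*√(0 + 1)/5 - 1*319 = -(-648)*√1/5 - 319 = -(-648)/5 - 319 = -162/5*(-4) - 319 = 648/5 - 319 = -947/5 ≈ -189.40)
1/B = 1/(-947/5) = -5/947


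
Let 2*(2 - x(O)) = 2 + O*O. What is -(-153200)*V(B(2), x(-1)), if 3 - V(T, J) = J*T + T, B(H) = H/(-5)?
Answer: 551520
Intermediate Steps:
B(H) = -H/5 (B(H) = H*(-⅕) = -H/5)
x(O) = 1 - O²/2 (x(O) = 2 - (2 + O*O)/2 = 2 - (2 + O²)/2 = 2 + (-1 - O²/2) = 1 - O²/2)
V(T, J) = 3 - T - J*T (V(T, J) = 3 - (J*T + T) = 3 - (T + J*T) = 3 + (-T - J*T) = 3 - T - J*T)
-(-153200)*V(B(2), x(-1)) = -(-153200)*(3 - (-1)*2/5 - (1 - ½*(-1)²)*(-⅕*2)) = -(-153200)*(3 - 1*(-⅖) - 1*(1 - ½*1)*(-⅖)) = -(-153200)*(3 + ⅖ - 1*(1 - ½)*(-⅖)) = -(-153200)*(3 + ⅖ - 1*½*(-⅖)) = -(-153200)*(3 + ⅖ + ⅕) = -(-153200)*18/5 = -38300*(-72/5) = 551520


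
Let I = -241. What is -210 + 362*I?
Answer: -87452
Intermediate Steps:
-210 + 362*I = -210 + 362*(-241) = -210 - 87242 = -87452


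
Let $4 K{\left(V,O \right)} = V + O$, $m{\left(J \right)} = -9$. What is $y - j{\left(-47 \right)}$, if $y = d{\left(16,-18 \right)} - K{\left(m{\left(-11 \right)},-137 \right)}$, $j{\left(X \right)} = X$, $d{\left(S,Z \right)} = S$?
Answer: $\frac{199}{2} \approx 99.5$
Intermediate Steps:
$K{\left(V,O \right)} = \frac{O}{4} + \frac{V}{4}$ ($K{\left(V,O \right)} = \frac{V + O}{4} = \frac{O + V}{4} = \frac{O}{4} + \frac{V}{4}$)
$y = \frac{105}{2}$ ($y = 16 - \left(\frac{1}{4} \left(-137\right) + \frac{1}{4} \left(-9\right)\right) = 16 - \left(- \frac{137}{4} - \frac{9}{4}\right) = 16 - - \frac{73}{2} = 16 + \frac{73}{2} = \frac{105}{2} \approx 52.5$)
$y - j{\left(-47 \right)} = \frac{105}{2} - -47 = \frac{105}{2} + 47 = \frac{199}{2}$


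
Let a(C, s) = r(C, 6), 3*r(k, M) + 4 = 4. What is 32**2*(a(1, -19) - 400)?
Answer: -409600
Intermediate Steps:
r(k, M) = 0 (r(k, M) = -4/3 + (1/3)*4 = -4/3 + 4/3 = 0)
a(C, s) = 0
32**2*(a(1, -19) - 400) = 32**2*(0 - 400) = 1024*(-400) = -409600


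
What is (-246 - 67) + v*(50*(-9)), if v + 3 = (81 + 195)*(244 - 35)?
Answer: -25956763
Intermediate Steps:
v = 57681 (v = -3 + (81 + 195)*(244 - 35) = -3 + 276*209 = -3 + 57684 = 57681)
(-246 - 67) + v*(50*(-9)) = (-246 - 67) + 57681*(50*(-9)) = -313 + 57681*(-450) = -313 - 25956450 = -25956763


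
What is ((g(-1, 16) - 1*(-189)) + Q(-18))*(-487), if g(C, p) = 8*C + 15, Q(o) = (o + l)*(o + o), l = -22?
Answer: -796732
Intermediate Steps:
Q(o) = 2*o*(-22 + o) (Q(o) = (o - 22)*(o + o) = (-22 + o)*(2*o) = 2*o*(-22 + o))
g(C, p) = 15 + 8*C
((g(-1, 16) - 1*(-189)) + Q(-18))*(-487) = (((15 + 8*(-1)) - 1*(-189)) + 2*(-18)*(-22 - 18))*(-487) = (((15 - 8) + 189) + 2*(-18)*(-40))*(-487) = ((7 + 189) + 1440)*(-487) = (196 + 1440)*(-487) = 1636*(-487) = -796732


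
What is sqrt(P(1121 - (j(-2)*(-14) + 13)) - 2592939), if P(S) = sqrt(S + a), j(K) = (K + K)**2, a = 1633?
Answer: sqrt(-2592939 + sqrt(2965)) ≈ 1610.2*I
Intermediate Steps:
j(K) = 4*K**2 (j(K) = (2*K)**2 = 4*K**2)
P(S) = sqrt(1633 + S) (P(S) = sqrt(S + 1633) = sqrt(1633 + S))
sqrt(P(1121 - (j(-2)*(-14) + 13)) - 2592939) = sqrt(sqrt(1633 + (1121 - ((4*(-2)**2)*(-14) + 13))) - 2592939) = sqrt(sqrt(1633 + (1121 - ((4*4)*(-14) + 13))) - 2592939) = sqrt(sqrt(1633 + (1121 - (16*(-14) + 13))) - 2592939) = sqrt(sqrt(1633 + (1121 - (-224 + 13))) - 2592939) = sqrt(sqrt(1633 + (1121 - 1*(-211))) - 2592939) = sqrt(sqrt(1633 + (1121 + 211)) - 2592939) = sqrt(sqrt(1633 + 1332) - 2592939) = sqrt(sqrt(2965) - 2592939) = sqrt(-2592939 + sqrt(2965))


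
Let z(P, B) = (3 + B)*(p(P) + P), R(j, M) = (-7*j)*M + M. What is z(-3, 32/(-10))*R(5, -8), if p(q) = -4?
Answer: 1904/5 ≈ 380.80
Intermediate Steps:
R(j, M) = M - 7*M*j (R(j, M) = -7*M*j + M = M - 7*M*j)
z(P, B) = (-4 + P)*(3 + B) (z(P, B) = (3 + B)*(-4 + P) = (-4 + P)*(3 + B))
z(-3, 32/(-10))*R(5, -8) = (-12 - 128/(-10) + 3*(-3) + (32/(-10))*(-3))*(-8*(1 - 7*5)) = (-12 - 128*(-1)/10 - 9 + (32*(-⅒))*(-3))*(-8*(1 - 35)) = (-12 - 4*(-16/5) - 9 - 16/5*(-3))*(-8*(-34)) = (-12 + 64/5 - 9 + 48/5)*272 = (7/5)*272 = 1904/5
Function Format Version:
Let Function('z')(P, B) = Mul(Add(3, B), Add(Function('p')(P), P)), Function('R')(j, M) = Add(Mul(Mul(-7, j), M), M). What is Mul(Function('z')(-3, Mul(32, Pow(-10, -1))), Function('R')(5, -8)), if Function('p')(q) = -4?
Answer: Rational(1904, 5) ≈ 380.80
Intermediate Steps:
Function('R')(j, M) = Add(M, Mul(-7, M, j)) (Function('R')(j, M) = Add(Mul(-7, M, j), M) = Add(M, Mul(-7, M, j)))
Function('z')(P, B) = Mul(Add(-4, P), Add(3, B)) (Function('z')(P, B) = Mul(Add(3, B), Add(-4, P)) = Mul(Add(-4, P), Add(3, B)))
Mul(Function('z')(-3, Mul(32, Pow(-10, -1))), Function('R')(5, -8)) = Mul(Add(-12, Mul(-4, Mul(32, Pow(-10, -1))), Mul(3, -3), Mul(Mul(32, Pow(-10, -1)), -3)), Mul(-8, Add(1, Mul(-7, 5)))) = Mul(Add(-12, Mul(-4, Mul(32, Rational(-1, 10))), -9, Mul(Mul(32, Rational(-1, 10)), -3)), Mul(-8, Add(1, -35))) = Mul(Add(-12, Mul(-4, Rational(-16, 5)), -9, Mul(Rational(-16, 5), -3)), Mul(-8, -34)) = Mul(Add(-12, Rational(64, 5), -9, Rational(48, 5)), 272) = Mul(Rational(7, 5), 272) = Rational(1904, 5)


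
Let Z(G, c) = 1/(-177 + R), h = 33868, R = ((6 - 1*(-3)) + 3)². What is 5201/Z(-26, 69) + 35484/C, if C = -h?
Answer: -1453225482/8467 ≈ -1.7163e+5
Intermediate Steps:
R = 144 (R = ((6 + 3) + 3)² = (9 + 3)² = 12² = 144)
Z(G, c) = -1/33 (Z(G, c) = 1/(-177 + 144) = 1/(-33) = -1/33)
C = -33868 (C = -1*33868 = -33868)
5201/Z(-26, 69) + 35484/C = 5201/(-1/33) + 35484/(-33868) = 5201*(-33) + 35484*(-1/33868) = -171633 - 8871/8467 = -1453225482/8467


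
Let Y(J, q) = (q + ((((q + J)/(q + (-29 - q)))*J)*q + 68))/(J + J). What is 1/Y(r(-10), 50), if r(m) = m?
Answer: -290/11711 ≈ -0.024763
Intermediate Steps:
Y(J, q) = (68 + q + J*q*(-J/29 - q/29))/(2*J) (Y(J, q) = (q + ((((J + q)/(-29))*J)*q + 68))/((2*J)) = (q + ((((J + q)*(-1/29))*J)*q + 68))*(1/(2*J)) = (q + (((-J/29 - q/29)*J)*q + 68))*(1/(2*J)) = (q + ((J*(-J/29 - q/29))*q + 68))*(1/(2*J)) = (q + (J*q*(-J/29 - q/29) + 68))*(1/(2*J)) = (q + (68 + J*q*(-J/29 - q/29)))*(1/(2*J)) = (68 + q + J*q*(-J/29 - q/29))*(1/(2*J)) = (68 + q + J*q*(-J/29 - q/29))/(2*J))
1/Y(r(-10), 50) = 1/((1/58)*(1972 + 29*50 - 1*(-10)*50*(-10 + 50))/(-10)) = 1/((1/58)*(-1/10)*(1972 + 1450 - 1*(-10)*50*40)) = 1/((1/58)*(-1/10)*(1972 + 1450 + 20000)) = 1/((1/58)*(-1/10)*23422) = 1/(-11711/290) = -290/11711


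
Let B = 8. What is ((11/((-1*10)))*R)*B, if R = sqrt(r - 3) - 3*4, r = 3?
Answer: 528/5 ≈ 105.60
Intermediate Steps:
R = -12 (R = sqrt(3 - 3) - 3*4 = sqrt(0) - 12 = 0 - 12 = -12)
((11/((-1*10)))*R)*B = ((11/((-1*10)))*(-12))*8 = ((11/(-10))*(-12))*8 = ((11*(-1/10))*(-12))*8 = -11/10*(-12)*8 = (66/5)*8 = 528/5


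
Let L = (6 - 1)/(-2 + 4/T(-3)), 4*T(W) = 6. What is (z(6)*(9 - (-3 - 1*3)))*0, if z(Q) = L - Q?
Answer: 0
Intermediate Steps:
T(W) = 3/2 (T(W) = (¼)*6 = 3/2)
L = 15/2 (L = (6 - 1)/(-2 + 4/(3/2)) = 5/(-2 + 4*(⅔)) = 5/(-2 + 8/3) = 5/(⅔) = 5*(3/2) = 15/2 ≈ 7.5000)
z(Q) = 15/2 - Q
(z(6)*(9 - (-3 - 1*3)))*0 = ((15/2 - 1*6)*(9 - (-3 - 1*3)))*0 = ((15/2 - 6)*(9 - (-3 - 3)))*0 = (3*(9 - 1*(-6))/2)*0 = (3*(9 + 6)/2)*0 = ((3/2)*15)*0 = (45/2)*0 = 0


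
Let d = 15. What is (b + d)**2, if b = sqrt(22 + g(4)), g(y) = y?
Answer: (15 + sqrt(26))**2 ≈ 403.97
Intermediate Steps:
b = sqrt(26) (b = sqrt(22 + 4) = sqrt(26) ≈ 5.0990)
(b + d)**2 = (sqrt(26) + 15)**2 = (15 + sqrt(26))**2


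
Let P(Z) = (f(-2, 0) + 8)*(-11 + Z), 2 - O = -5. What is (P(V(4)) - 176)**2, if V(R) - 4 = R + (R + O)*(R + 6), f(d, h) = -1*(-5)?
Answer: 1476225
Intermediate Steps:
O = 7 (O = 2 - 1*(-5) = 2 + 5 = 7)
f(d, h) = 5
V(R) = 4 + R + (6 + R)*(7 + R) (V(R) = 4 + (R + (R + 7)*(R + 6)) = 4 + (R + (7 + R)*(6 + R)) = 4 + (R + (6 + R)*(7 + R)) = 4 + R + (6 + R)*(7 + R))
P(Z) = -143 + 13*Z (P(Z) = (5 + 8)*(-11 + Z) = 13*(-11 + Z) = -143 + 13*Z)
(P(V(4)) - 176)**2 = ((-143 + 13*(46 + 4**2 + 14*4)) - 176)**2 = ((-143 + 13*(46 + 16 + 56)) - 176)**2 = ((-143 + 13*118) - 176)**2 = ((-143 + 1534) - 176)**2 = (1391 - 176)**2 = 1215**2 = 1476225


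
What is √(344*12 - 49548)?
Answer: 2*I*√11355 ≈ 213.12*I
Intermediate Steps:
√(344*12 - 49548) = √(4128 - 49548) = √(-45420) = 2*I*√11355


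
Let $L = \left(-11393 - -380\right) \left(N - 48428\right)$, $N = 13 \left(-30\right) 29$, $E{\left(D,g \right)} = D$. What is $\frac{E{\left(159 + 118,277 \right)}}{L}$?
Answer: $\frac{277}{657894594} \approx 4.2104 \cdot 10^{-7}$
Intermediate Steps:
$N = -11310$ ($N = \left(-390\right) 29 = -11310$)
$L = 657894594$ ($L = \left(-11393 - -380\right) \left(-11310 - 48428\right) = \left(-11393 + 380\right) \left(-59738\right) = \left(-11013\right) \left(-59738\right) = 657894594$)
$\frac{E{\left(159 + 118,277 \right)}}{L} = \frac{159 + 118}{657894594} = 277 \cdot \frac{1}{657894594} = \frac{277}{657894594}$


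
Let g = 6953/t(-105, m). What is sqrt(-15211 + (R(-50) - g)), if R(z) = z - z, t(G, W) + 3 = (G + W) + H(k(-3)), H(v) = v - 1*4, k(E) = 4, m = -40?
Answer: 5*I*sqrt(3321527)/74 ≈ 123.14*I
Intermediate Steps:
H(v) = -4 + v (H(v) = v - 4 = -4 + v)
t(G, W) = -3 + G + W (t(G, W) = -3 + ((G + W) + (-4 + 4)) = -3 + ((G + W) + 0) = -3 + (G + W) = -3 + G + W)
g = -6953/148 (g = 6953/(-3 - 105 - 40) = 6953/(-148) = 6953*(-1/148) = -6953/148 ≈ -46.980)
R(z) = 0
sqrt(-15211 + (R(-50) - g)) = sqrt(-15211 + (0 - 1*(-6953/148))) = sqrt(-15211 + (0 + 6953/148)) = sqrt(-15211 + 6953/148) = sqrt(-2244275/148) = 5*I*sqrt(3321527)/74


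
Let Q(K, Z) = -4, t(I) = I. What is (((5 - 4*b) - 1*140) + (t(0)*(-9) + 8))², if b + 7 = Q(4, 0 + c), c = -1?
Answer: 6889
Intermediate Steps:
b = -11 (b = -7 - 4 = -11)
(((5 - 4*b) - 1*140) + (t(0)*(-9) + 8))² = (((5 - 4*(-11)) - 1*140) + (0*(-9) + 8))² = (((5 + 44) - 140) + (0 + 8))² = ((49 - 140) + 8)² = (-91 + 8)² = (-83)² = 6889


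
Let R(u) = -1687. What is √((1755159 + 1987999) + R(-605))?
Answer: 9*√46191 ≈ 1934.3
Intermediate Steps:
√((1755159 + 1987999) + R(-605)) = √((1755159 + 1987999) - 1687) = √(3743158 - 1687) = √3741471 = 9*√46191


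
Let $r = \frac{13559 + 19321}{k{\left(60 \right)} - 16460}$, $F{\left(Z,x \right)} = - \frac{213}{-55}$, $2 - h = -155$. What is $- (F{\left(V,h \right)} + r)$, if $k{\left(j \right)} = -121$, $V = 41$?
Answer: $- \frac{574451}{303985} \approx -1.8897$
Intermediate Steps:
$h = 157$ ($h = 2 - -155 = 2 + 155 = 157$)
$F{\left(Z,x \right)} = \frac{213}{55}$ ($F{\left(Z,x \right)} = \left(-213\right) \left(- \frac{1}{55}\right) = \frac{213}{55}$)
$r = - \frac{10960}{5527}$ ($r = \frac{13559 + 19321}{-121 - 16460} = \frac{32880}{-16581} = 32880 \left(- \frac{1}{16581}\right) = - \frac{10960}{5527} \approx -1.983$)
$- (F{\left(V,h \right)} + r) = - (\frac{213}{55} - \frac{10960}{5527}) = \left(-1\right) \frac{574451}{303985} = - \frac{574451}{303985}$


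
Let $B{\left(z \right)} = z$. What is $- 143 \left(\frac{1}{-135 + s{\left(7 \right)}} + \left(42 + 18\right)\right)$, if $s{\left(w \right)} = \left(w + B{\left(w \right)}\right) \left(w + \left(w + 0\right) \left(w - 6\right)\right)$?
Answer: $- \frac{523523}{61} \approx -8582.3$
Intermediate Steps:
$s{\left(w \right)} = 2 w \left(w + w \left(-6 + w\right)\right)$ ($s{\left(w \right)} = \left(w + w\right) \left(w + \left(w + 0\right) \left(w - 6\right)\right) = 2 w \left(w + w \left(-6 + w\right)\right)$)
$- 143 \left(\frac{1}{-135 + s{\left(7 \right)}} + \left(42 + 18\right)\right) = - 143 \left(\frac{1}{-135 + 2 \cdot 7^{2} \left(-5 + 7\right)} + \left(42 + 18\right)\right) = - 143 \left(\frac{1}{-135 + 2 \cdot 49 \cdot 2} + 60\right) = - 143 \left(\frac{1}{-135 + 196} + 60\right) = - 143 \left(\frac{1}{61} + 60\right) = \left(-143\right) \frac{3661}{61} = - \frac{523523}{61}$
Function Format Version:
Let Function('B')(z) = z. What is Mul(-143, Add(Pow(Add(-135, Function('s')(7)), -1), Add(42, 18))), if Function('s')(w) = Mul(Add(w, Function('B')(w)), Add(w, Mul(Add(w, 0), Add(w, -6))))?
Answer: Rational(-523523, 61) ≈ -8582.3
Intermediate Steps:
Function('s')(w) = Mul(2, w, Add(w, Mul(w, Add(-6, w)))) (Function('s')(w) = Mul(Add(w, w), Add(w, Mul(Add(w, 0), Add(w, -6)))) = Mul(Mul(2, w), Add(w, Mul(w, Add(-6, w)))) = Mul(2, w, Add(w, Mul(w, Add(-6, w)))))
Mul(-143, Add(Pow(Add(-135, Function('s')(7)), -1), Add(42, 18))) = Mul(-143, Add(Pow(Add(-135, Mul(2, Pow(7, 2), Add(-5, 7))), -1), Add(42, 18))) = Mul(-143, Add(Pow(Add(-135, Mul(2, 49, 2)), -1), 60)) = Mul(-143, Add(Pow(Add(-135, 196), -1), 60)) = Mul(-143, Add(Pow(61, -1), 60)) = Mul(-143, Add(Rational(1, 61), 60)) = Mul(-143, Rational(3661, 61)) = Rational(-523523, 61)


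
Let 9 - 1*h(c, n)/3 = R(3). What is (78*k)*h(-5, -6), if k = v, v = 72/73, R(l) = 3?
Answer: 101088/73 ≈ 1384.8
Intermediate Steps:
v = 72/73 (v = 72*(1/73) = 72/73 ≈ 0.98630)
k = 72/73 ≈ 0.98630
h(c, n) = 18 (h(c, n) = 27 - 3*3 = 27 - 9 = 18)
(78*k)*h(-5, -6) = (78*(72/73))*18 = (5616/73)*18 = 101088/73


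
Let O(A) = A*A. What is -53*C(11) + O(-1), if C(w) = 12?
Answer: -635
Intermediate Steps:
O(A) = A**2
-53*C(11) + O(-1) = -53*12 + (-1)**2 = -636 + 1 = -635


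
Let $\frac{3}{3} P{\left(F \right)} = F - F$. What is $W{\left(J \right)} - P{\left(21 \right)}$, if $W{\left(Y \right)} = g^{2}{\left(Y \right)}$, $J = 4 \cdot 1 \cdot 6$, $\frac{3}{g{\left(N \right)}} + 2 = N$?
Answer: $\frac{9}{484} \approx 0.018595$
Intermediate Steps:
$g{\left(N \right)} = \frac{3}{-2 + N}$
$P{\left(F \right)} = 0$ ($P{\left(F \right)} = F - F = 0$)
$J = 24$ ($J = 4 \cdot 6 = 24$)
$W{\left(Y \right)} = \frac{9}{\left(-2 + Y\right)^{2}}$ ($W{\left(Y \right)} = \left(\frac{3}{-2 + Y}\right)^{2} = \frac{9}{\left(-2 + Y\right)^{2}}$)
$W{\left(J \right)} - P{\left(21 \right)} = \frac{9}{\left(-2 + 24\right)^{2}} - 0 = \frac{9}{484} + 0 = \frac{9}{484}$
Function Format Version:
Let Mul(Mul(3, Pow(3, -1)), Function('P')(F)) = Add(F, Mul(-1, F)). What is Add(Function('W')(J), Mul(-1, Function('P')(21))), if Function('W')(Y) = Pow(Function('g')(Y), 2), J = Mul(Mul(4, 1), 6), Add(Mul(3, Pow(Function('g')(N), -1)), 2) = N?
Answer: Rational(9, 484) ≈ 0.018595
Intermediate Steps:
Function('g')(N) = Mul(3, Pow(Add(-2, N), -1))
Function('P')(F) = 0 (Function('P')(F) = Add(F, Mul(-1, F)) = 0)
J = 24 (J = Mul(4, 6) = 24)
Function('W')(Y) = Mul(9, Pow(Add(-2, Y), -2)) (Function('W')(Y) = Pow(Mul(3, Pow(Add(-2, Y), -1)), 2) = Mul(9, Pow(Add(-2, Y), -2)))
Add(Function('W')(J), Mul(-1, Function('P')(21))) = Add(Mul(9, Pow(Add(-2, 24), -2)), Mul(-1, 0)) = Add(Mul(9, Pow(22, -2)), 0) = Add(Mul(9, Rational(1, 484)), 0) = Add(Rational(9, 484), 0) = Rational(9, 484)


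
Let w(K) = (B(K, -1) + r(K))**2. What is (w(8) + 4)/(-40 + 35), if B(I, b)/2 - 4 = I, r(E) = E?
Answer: -1028/5 ≈ -205.60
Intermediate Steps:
B(I, b) = 8 + 2*I
w(K) = (8 + 3*K)**2 (w(K) = ((8 + 2*K) + K)**2 = (8 + 3*K)**2)
(w(8) + 4)/(-40 + 35) = ((8 + 3*8)**2 + 4)/(-40 + 35) = ((8 + 24)**2 + 4)/(-5) = -(32**2 + 4)/5 = -(1024 + 4)/5 = -1/5*1028 = -1028/5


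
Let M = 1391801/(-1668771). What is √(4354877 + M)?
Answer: 7*√27499874285907946/556257 ≈ 2086.8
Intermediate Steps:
M = -1391801/1668771 (M = 1391801*(-1/1668771) = -1391801/1668771 ≈ -0.83403)
√(4354877 + M) = √(4354877 - 1391801/1668771) = √(7267291054366/1668771) = 7*√27499874285907946/556257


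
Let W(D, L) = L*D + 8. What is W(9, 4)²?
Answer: 1936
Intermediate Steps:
W(D, L) = 8 + D*L (W(D, L) = D*L + 8 = 8 + D*L)
W(9, 4)² = (8 + 9*4)² = (8 + 36)² = 44² = 1936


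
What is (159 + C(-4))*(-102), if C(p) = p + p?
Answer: -15402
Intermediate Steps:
C(p) = 2*p
(159 + C(-4))*(-102) = (159 + 2*(-4))*(-102) = (159 - 8)*(-102) = 151*(-102) = -15402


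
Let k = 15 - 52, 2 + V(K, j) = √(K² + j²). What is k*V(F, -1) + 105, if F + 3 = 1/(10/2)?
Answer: 179 - 37*√221/5 ≈ 68.991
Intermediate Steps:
F = -14/5 (F = -3 + 1/(10/2) = -3 + 1/(10*(½)) = -3 + 1/5 = -3 + ⅕ = -14/5 ≈ -2.8000)
V(K, j) = -2 + √(K² + j²)
k = -37
k*V(F, -1) + 105 = -37*(-2 + √((-14/5)² + (-1)²)) + 105 = -37*(-2 + √(196/25 + 1)) + 105 = -37*(-2 + √(221/25)) + 105 = -37*(-2 + √221/5) + 105 = (74 - 37*√221/5) + 105 = 179 - 37*√221/5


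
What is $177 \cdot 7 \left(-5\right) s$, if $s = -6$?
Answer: $37170$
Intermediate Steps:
$177 \cdot 7 \left(-5\right) s = 177 \cdot 7 \left(-5\right) \left(-6\right) = 177 \left(\left(-35\right) \left(-6\right)\right) = 177 \cdot 210 = 37170$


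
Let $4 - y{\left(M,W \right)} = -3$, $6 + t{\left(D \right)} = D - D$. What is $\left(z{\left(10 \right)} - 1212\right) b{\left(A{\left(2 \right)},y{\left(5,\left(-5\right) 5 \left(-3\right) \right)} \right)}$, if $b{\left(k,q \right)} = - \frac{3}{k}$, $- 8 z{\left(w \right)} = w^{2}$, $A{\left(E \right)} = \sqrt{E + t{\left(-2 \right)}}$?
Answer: $- \frac{7347 i}{4} \approx - 1836.8 i$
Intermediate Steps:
$t{\left(D \right)} = -6$ ($t{\left(D \right)} = -6 + \left(D - D\right) = -6 + 0 = -6$)
$y{\left(M,W \right)} = 7$ ($y{\left(M,W \right)} = 4 - -3 = 4 + 3 = 7$)
$A{\left(E \right)} = \sqrt{-6 + E}$ ($A{\left(E \right)} = \sqrt{E - 6} = \sqrt{-6 + E}$)
$z{\left(w \right)} = - \frac{w^{2}}{8}$
$\left(z{\left(10 \right)} - 1212\right) b{\left(A{\left(2 \right)},y{\left(5,\left(-5\right) 5 \left(-3\right) \right)} \right)} = \left(- \frac{10^{2}}{8} - 1212\right) \left(- \frac{3}{\sqrt{-6 + 2}}\right) = \left(\left(- \frac{1}{8}\right) 100 - 1212\right) \left(- \frac{3}{\sqrt{-4}}\right) = \left(- \frac{25}{2} - 1212\right) \left(- \frac{3}{2 i}\right) = - \frac{2449 \left(- 3 \left(- \frac{i}{2}\right)\right)}{2} = - \frac{2449 \frac{3 i}{2}}{2} = - \frac{7347 i}{4}$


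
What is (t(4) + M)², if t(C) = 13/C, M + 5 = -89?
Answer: 131769/16 ≈ 8235.6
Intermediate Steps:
M = -94 (M = -5 - 89 = -94)
(t(4) + M)² = (13/4 - 94)² = (-363/4)² = 131769/16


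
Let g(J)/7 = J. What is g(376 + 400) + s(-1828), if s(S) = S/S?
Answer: 5433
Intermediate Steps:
s(S) = 1
g(J) = 7*J
g(376 + 400) + s(-1828) = 7*(376 + 400) + 1 = 7*776 + 1 = 5432 + 1 = 5433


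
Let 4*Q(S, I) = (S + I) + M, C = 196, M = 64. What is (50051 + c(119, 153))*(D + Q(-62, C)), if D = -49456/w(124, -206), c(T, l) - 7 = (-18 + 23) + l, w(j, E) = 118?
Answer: -1095085420/59 ≈ -1.8561e+7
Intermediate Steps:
c(T, l) = 12 + l (c(T, l) = 7 + ((-18 + 23) + l) = 7 + (5 + l) = 12 + l)
Q(S, I) = 16 + I/4 + S/4 (Q(S, I) = ((S + I) + 64)/4 = ((I + S) + 64)/4 = (64 + I + S)/4 = 16 + I/4 + S/4)
D = -24728/59 (D = -49456/118 = -49456*1/118 = -24728/59 ≈ -419.12)
(50051 + c(119, 153))*(D + Q(-62, C)) = (50051 + (12 + 153))*(-24728/59 + (16 + (1/4)*196 + (1/4)*(-62))) = (50051 + 165)*(-24728/59 + (16 + 49 - 31/2)) = 50216*(-24728/59 + 99/2) = 50216*(-43615/118) = -1095085420/59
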